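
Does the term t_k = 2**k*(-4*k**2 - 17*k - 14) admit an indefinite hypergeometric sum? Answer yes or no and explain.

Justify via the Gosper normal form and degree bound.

Step 1: r(k) = 2*(4*k**2 + 25*k + 35)/(4*k**2 + 17*k + 14).
Gosper form: A/B · C(k+1)/C(k) with A=2, B=1, C=k**2 + 17*k/4 + 7/2.
f must satisfy (2)·f(k+1) − (1)·f(k) = k**2 + 17*k/4 + 7/2.
deg f ≤ 2 (via 0,0,2).
Solve for f: f(k) = (4*k**2 + k + 4)/4 (degree 2 ≤ 2).
So s_k = (B(k−1)f/C)·t_k = ((4*k**2 + k + 4)/(4*k**2 + 17*k + 14))·t_k = 2**k*(-4*k**2 - k - 4).
Verify: 2**k*(-4*k**2 - 17*k - 14) matches t_k.

Yes. s_k = 2**k*(-4*k**2 - k - 4).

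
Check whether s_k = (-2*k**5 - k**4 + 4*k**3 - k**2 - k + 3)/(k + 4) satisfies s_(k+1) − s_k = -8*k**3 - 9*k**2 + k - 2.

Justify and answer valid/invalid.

Invalid: residual 3*(6*k**4 + 42*k**3 + 38*k**2 - 6*k + 11)/(k**2 + 9*k + 20) ≠ 0.

s_(k+1) = (-2*k**5 - 11*k**4 - 20*k**3 - 15*k**2 - 5*k + 2)/(k + 5)
s_(k+1) − s_k = (-8*k**5 - 63*k**4 - 114*k**3 - 59*k**2 - 16*k - 7)/(k**2 + 9*k + 20)
(s_(k+1) − s_k) − t_k = 3*(6*k**4 + 42*k**3 + 38*k**2 - 6*k + 11)/(k**2 + 9*k + 20)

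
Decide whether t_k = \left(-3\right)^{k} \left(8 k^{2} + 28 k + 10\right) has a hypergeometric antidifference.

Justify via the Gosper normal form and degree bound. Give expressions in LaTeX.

Yes. s_k = 2 \left(-3\right)^{k} \left(- k^{2} - 2 k + 1\right).

Compute t_(k+1)/t_k: get 3*(-4*k**2 - 22*k - 23)/(4*k**2 + 14*k + 5).
Factor: A=-3; B=1; C=k**2 + 7*k/2 + 5/4.
Solve (-3)·f(k+1) − (1)·f(k) = k**2 + 7*k/2 + 5/4.
d = 2 from the (0,0,2) case.
Solving with deg f ≤ 2: f(k) = -(k**2 + 2*k - 1)/4.
Get s_k = R·t_k = 2*(-3)**k*(-k**2 - 2*k + 1) with R(k) = B(k−1)f(k)/C(k) = -(k**2 + 2*k - 1)/(4*k**2 + 14*k + 5).
Verify: (-3)**k*(8*k**2 + 28*k + 10) matches t_k.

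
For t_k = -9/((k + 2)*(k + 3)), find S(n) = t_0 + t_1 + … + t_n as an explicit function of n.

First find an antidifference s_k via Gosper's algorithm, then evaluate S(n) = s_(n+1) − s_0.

r(k) = (k + 2)/(k + 4) after simplifying.
Gosper form: A/B · C(k+1)/C(k) with A=k + 2, B=k + 4, C=1.
Need (k + 2)·f(k+1) − (k + 3)·f(k) = 1.
deg f ≤ 1 (via 1,1,0).
Solve for f: f(k) = k/2 (degree 1 ≤ 1).
So s_k = (B(k−1)f/C)·t_k = (k*(k + 3)/2)·t_k = -9*k/(2*k + 4).
Verify: -9/(k**2 + 5*k + 6) matches t_k.
Telescope: S(n) = s_(n+1) − s_(0) = 9*(-n - 1)/(2*(n + 3)) − (0) = 9*(-n - 1)/(2*(n + 3)).

S(n) = 9*(-n - 1)/(2*(n + 3))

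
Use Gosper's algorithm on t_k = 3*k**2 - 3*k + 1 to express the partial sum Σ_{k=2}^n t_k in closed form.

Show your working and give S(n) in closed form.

Step 1: r(k) = (3*k**2 + 3*k + 1)/(3*k**2 - 3*k + 1).
So A=1 and B=1, with C=k**2 - k + 1/3.
Need (1)·f(k+1) − (1)·f(k) = k**2 - k + 1/3.
Degrees (0,0,2) ⇒ d ≤ 3.
Solving with deg f ≤ 3: f(k) = k*(k**2 - 3*k + 3)/3.
R(k) = B(k−1)·f(k)/C(k) = k*(k**2 - 3*k + 3)/(3*k**2 - 3*k + 1); s_k = R·t_k = k*(k**2 - 3*k + 3).
Verify: 3*k**2 - 3*k + 1 matches t_k.
Σ_(k=2)^n t_k = s_(n+1) − s_(2) = (n**3 + 1) − (2), i.e. n**3 - 1.

S(n) = n**3 - 1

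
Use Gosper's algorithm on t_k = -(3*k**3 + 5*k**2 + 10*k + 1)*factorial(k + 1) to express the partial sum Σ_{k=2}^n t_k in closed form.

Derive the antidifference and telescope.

Ratio r(k) = (3*k**4 + 20*k**3 + 57*k**2 + 77*k + 38)/(3*k**3 + 5*k**2 + 10*k + 1).
Normal form (A,B,C) = (k + 2, 1, k**3 + 5*k**2/3 + 10*k/3 + 1/3).
Set up (k + 2)·f(k+1) − (1)·f(k) − (k**3 + 5*k**2/3 + 10*k/3 + 1/3) = 0.
From deg A=1, deg B=0, deg C=3: d=2.
Match coefficients ⇒ f(k) = (3*k**2 - 4*k + 3)/3.
So s_k = (B(k−1)f/C)·t_k = ((3*k**2 - 4*k + 3)/(3*k**3 + 5*k**2 + 10*k + 1))·t_k = -(3*k**2 - 4*k + 3)*factorial(k + 1).
Check: Δs_k = -(3*k**3 + 5*k**2 + 10*k + 1)*factorial(k + 1). ✓
Telescope: S(n) = s_(n+1) − s_(2) = -(3*n**2 + 2*n + 2)*factorial(n + 2) − (-42) = -3*n**4*factorial(n) - 11*n**3*factorial(n) - 14*n**2*factorial(n) - 10*n*factorial(n) - 4*factorial(n) + 42.

S(n) = -3*n**4*factorial(n) - 11*n**3*factorial(n) - 14*n**2*factorial(n) - 10*n*factorial(n) - 4*factorial(n) + 42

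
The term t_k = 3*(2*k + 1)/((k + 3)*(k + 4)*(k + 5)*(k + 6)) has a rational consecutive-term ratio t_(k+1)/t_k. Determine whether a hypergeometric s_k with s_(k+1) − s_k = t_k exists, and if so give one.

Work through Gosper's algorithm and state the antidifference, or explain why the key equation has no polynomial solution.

t_(k+1)/t_k = (k + 3)*(2*k + 3)/((k + 7)*(2*k + 1)).
Take A(k)=k + 3, B(k)=k + 7, C(k)=k + 1/2.
Need (k + 3)·f(k+1) − (k + 6)·f(k) = k + 1/2.
Bound: deg f ≤ 3.
Coefficient equations give f(k) = k*(k**2 + 12*k + 2)/90.
Then R = B(k−1)f/C = k*(k + 6)*(k**2 + 12*k + 2)/(45*(2*k + 1)), so s_k = R(k)·t_k = k*(k**2 + 12*k + 2)/(15*(k + 3)*(k + 4)*(k + 5)).
Verify: 3*(2*k + 1)/(k**4 + 18*k**3 + 119*k**2 + 342*k + 360) matches t_k.

s_k = k*(k**2 + 12*k + 2)/(15*(k + 3)*(k + 4)*(k + 5))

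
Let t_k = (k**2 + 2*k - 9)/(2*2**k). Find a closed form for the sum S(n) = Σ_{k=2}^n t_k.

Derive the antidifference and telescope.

S(n) = 2**(-n - 1)*(2**(n + 2) - n**2 - 6*n - 1)

t_(k+1)/t_k = (k**2 + 4*k - 6)/(2*(k**2 + 2*k - 9)).
Normal form (A,B,C) = (1/2, 1, k**2 + 2*k - 9).
Need (1/2)·f(k+1) − (1)·f(k) = k**2 + 2*k - 9.
d = 2 from the (0,0,2) case.
Solving with deg f ≤ 2: f(k) = -2*(k**2 + 4*k - 4).
So s_k = (B(k−1)f/C)·t_k = (-2*(k**2 + 4*k - 4)/(k**2 + 2*k - 9))·t_k = (-k**2 - 4*k + 4)/2**k.
Verify: (k**2 + 2*k - 9)/(2*2**k) matches t_k.
Σ_(k=2)^n t_k = s_(n+1) − s_(2) = (2**(-n - 1)*(-n**2 - 6*n - 1)) − (-2), i.e. 2**(-n - 1)*(2**(n + 2) - n**2 - 6*n - 1).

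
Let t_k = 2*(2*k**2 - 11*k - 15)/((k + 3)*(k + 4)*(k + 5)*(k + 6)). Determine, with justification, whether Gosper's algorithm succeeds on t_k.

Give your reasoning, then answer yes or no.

Yes. s_k = k*(-k**2 - 92*k - 107)/(20*(k + 3)*(k + 4)*(k + 5)).

Ratio r(k) = (k + 3)*(11*k - 2*(k + 1)**2 + 26)/((k + 7)*(-2*k**2 + 11*k + 15)).
Take A(k)=k + 3, B(k)=k + 7, C(k)=k**2 - 11*k/2 - 15/2.
Solve (k + 3)·f(k+1) − (k + 6)·f(k) = k**2 - 11*k/2 - 15/2.
d = 3 from the (1,1,2) case.
A polynomial solution: f(k) = -k*(k**2 + 92*k + 107)/80.
Get s_k = R·t_k = k*(-k**2 - 92*k - 107)/(20*(k + 3)*(k + 4)*(k + 5)) with R(k) = B(k−1)f(k)/C(k) = -k*(k + 6)*(k**2 + 92*k + 107)/(40*(2*k**2 - 11*k - 15)).
Verify: 2*(2*k**2 - 11*k - 15)/(k**4 + 18*k**3 + 119*k**2 + 342*k + 360) matches t_k.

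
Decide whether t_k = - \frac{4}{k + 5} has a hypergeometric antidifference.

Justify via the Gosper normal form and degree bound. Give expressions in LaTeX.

No — the linear system for f has no solution.

r(k) = (k + 5)/(k + 6) after simplifying.
So A=k + 5 and B=k + 6, with C=1.
Need (k + 5)·f(k+1) − (k + 5)·f(k) = 1.
d = 0 from the (1,1,0) case.
Put f(k) = c0: A·f(k+1) − B(k−1)·f(k) − C = -1; need -1 = 0 — inconsistent ⇒ no f, not summable.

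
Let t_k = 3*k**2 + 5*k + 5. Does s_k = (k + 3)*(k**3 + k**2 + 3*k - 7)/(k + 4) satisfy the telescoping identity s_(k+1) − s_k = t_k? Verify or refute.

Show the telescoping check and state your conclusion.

Invalid: residual (-2*k**3 - 16*k**2 - 22*k - 27)/(k**2 + 9*k + 20) ≠ 0.

s_(k+1) = (k + 4)*(3*k + (k + 1)**3 + (k + 1)**2 - 4)/(k + 5)
s_(k+1) − s_k = (3*k**4 + 30*k**3 + 94*k**2 + 123*k + 73)/(k**2 + 9*k + 20)
(s_(k+1) − s_k) − t_k = (-2*k**3 - 16*k**2 - 22*k - 27)/(k**2 + 9*k + 20)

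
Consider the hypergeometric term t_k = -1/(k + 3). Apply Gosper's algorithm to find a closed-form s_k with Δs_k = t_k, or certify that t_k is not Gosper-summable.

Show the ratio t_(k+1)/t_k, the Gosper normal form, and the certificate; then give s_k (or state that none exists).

none — t_k is not Gosper-summable

Step 1: r(k) = (k + 3)/(k + 4).
So A=k + 3 and B=k + 4, with C=1.
Key eq: (k + 3)·f(k+1) = (k + 3)·f(k) + (1).
d = 0 from the (1,1,0) case.
Put f(k) = c0: A·f(k+1) − B(k−1)·f(k) − C = -1; need -1 = 0 — inconsistent ⇒ no f, not summable.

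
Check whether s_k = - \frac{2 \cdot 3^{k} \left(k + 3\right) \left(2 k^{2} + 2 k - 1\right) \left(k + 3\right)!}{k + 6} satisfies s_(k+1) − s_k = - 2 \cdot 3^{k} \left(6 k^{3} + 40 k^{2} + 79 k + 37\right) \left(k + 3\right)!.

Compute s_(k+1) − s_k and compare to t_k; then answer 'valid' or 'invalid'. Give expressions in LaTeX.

Invalid: residual \frac{6 \cdot 3^{k} \left(6 k^{4} + 76 k^{3} + 317 k^{2} + 509 k + 223\right) \left(k + 3\right)!}{\left(k + 6\right) \left(k + 7\right)} ≠ 0.

s_(k+1) = -6*3**k*(k + 4)*(2*k**2 + 6*k + 3)*factorial(k + 4)/(k + 7)
s_(k+1) − s_k = -2*3**k*(6*k**5 + 100*k**4 + 623*k**3 + 1793*k**2 + 2272*k + 885)*factorial(k + 3)/((k + 6)*(k + 7))
(s_(k+1) − s_k) − t_k = 6*3**k*(6*k**4 + 76*k**3 + 317*k**2 + 509*k + 223)*factorial(k + 3)/((k + 6)*(k + 7))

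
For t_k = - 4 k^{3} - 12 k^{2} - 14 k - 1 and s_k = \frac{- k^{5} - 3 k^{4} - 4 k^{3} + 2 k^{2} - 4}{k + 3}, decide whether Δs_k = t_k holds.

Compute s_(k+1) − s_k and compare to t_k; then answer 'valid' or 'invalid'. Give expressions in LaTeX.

s_(k+1) = (-k**5 - 8*k**4 - 26*k**3 - 38*k**2 - 25*k - 10)/(k + 4)
s_(k+1) − s_k = (-4*k**5 - 34*k**4 - 102*k**3 - 147*k**2 - 81*k - 14)/(k**2 + 7*k + 12)
(s_(k+1) − s_k) − t_k = 2*(3*k**4 + 22*k**3 + 48*k**2 + 47*k - 1)/(k**2 + 7*k + 12)

Invalid: residual \frac{2 \left(3 k^{4} + 22 k^{3} + 48 k^{2} + 47 k - 1\right)}{k^{2} + 7 k + 12} ≠ 0.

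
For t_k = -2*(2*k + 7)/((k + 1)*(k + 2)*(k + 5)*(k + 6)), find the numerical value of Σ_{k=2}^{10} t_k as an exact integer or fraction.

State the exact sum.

Σ = -19/224

Step 1: r(k) = (k + 1)*(k + 5)*(2*k + 9)/((k + 3)*(k + 7)*(2*k + 7)).
Factor: A=k + 1; B=k + 7; C=k**3 + 21*k**2/2 + 73*k/2 + 42.
Need (k + 1)·f(k+1) − (k + 6)·f(k) = k**3 + 21*k**2/2 + 73*k/2 + 42.
Bound: deg f ≤ 5.
Match coefficients ⇒ f(k) = k*(k + 2)*(k + 3)*(k + 4)*(k + 6)/10.
Then R = B(k−1)f/C = k*(k + 2)*(k + 6)**2/(5*(2*k + 7)), so s_k = R(k)·t_k = 2*k*(-k - 6)/(5*(k**2 + 6*k + 5)).
Verify: 2*(-2*k - 7)/(k**4 + 14*k**3 + 65*k**2 + 112*k + 60) matches t_k.
Σ_(k=2)^(10) t_k = s_(11) − s_(2) = -187/480 − (-32/105) = -19/224.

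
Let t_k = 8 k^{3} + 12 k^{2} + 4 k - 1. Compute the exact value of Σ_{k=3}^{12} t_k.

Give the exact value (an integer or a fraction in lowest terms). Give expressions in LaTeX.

t_(k+1)/t_k = (8*k**3 + 36*k**2 + 52*k + 23)/(8*k**3 + 12*k**2 + 4*k - 1).
Gosper form: A/B · C(k+1)/C(k) with A=1, B=1, C=k**3 + 3*k**2/2 + k/2 - 1/8.
Key eq: (1)·f(k+1) = (1)·f(k) + (k**3 + 3*k**2/2 + k/2 - 1/8).
Degrees (0,0,3) ⇒ d ≤ 4.
Match coefficients ⇒ f(k) = k*(2*k**3 - 2*k - 1)/8.
Then R = B(k−1)f/C = k*(2*k**3 - 2*k - 1)/(8*k**3 + 12*k**2 + 4*k - 1), so s_k = R(k)·t_k = k*(2*k**3 - 2*k - 1).
Verify: 8*k**3 + 12*k**2 + 4*k - 1 matches t_k.
Telescoping: Σ = s_(13) − s_(3) = 56771 − (141) = 56630.

Σ = 56630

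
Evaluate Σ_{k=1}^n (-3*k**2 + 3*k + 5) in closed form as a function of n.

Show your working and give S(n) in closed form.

Compute t_(k+1)/t_k: get (3*k**2 + 3*k - 5)/(3*k**2 - 3*k - 5).
A = 1, B = 1, C = k**2 - k - 5/3.
Solve (1)·f(k+1) − (1)·f(k) = k**2 - k - 5/3.
Bound: deg f ≤ 3.
Solving with deg f ≤ 3: f(k) = k*(k**2 - 3*k - 3)/3.
Certificate R = B(k−1)f/C = k*(k**2 - 3*k - 3)/(3*k**2 - 3*k - 5) gives s_k = k*(-k**2 + 3*k + 3).
s_(k+1) − s_k = -3*k**2 + 3*k + 5 = t_k.
Evaluate: s_(n+1) = -n**3 + 6*n + 5; subtract s_(1) = 5 ⇒ S(n) = n*(6 - n**2).

S(n) = n*(6 - n**2)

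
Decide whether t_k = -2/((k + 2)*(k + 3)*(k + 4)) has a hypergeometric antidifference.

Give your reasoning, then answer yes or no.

Yes. s_k = k*(-k - 5)/(6*(k + 2)*(k + 3)).

Compute t_(k+1)/t_k: get (k + 2)/(k + 5).
So A=k + 2 and B=k + 5, with C=1.
Need (k + 2)·f(k+1) − (k + 4)·f(k) = 1.
d = 2 from the (1,1,0) case.
A polynomial solution: f(k) = k*(k + 5)/12.
So s_k = (B(k−1)f/C)·t_k = (k*(k + 4)*(k + 5)/12)·t_k = k*(-k - 5)/(6*(k + 2)*(k + 3)).
Check: Δs_k = -2/(k**3 + 9*k**2 + 26*k + 24). ✓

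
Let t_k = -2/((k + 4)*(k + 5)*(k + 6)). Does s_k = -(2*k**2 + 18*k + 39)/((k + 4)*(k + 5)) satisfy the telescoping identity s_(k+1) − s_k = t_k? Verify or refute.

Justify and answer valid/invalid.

valid (s_(k+1) − s_k reduces to t_k)

s_(k+1) = (-18*k - 2*(k + 1)**2 - 57)/((k + 5)*(k + 6))
s_(k+1) − s_k = -2/(k**3 + 15*k**2 + 74*k + 120)
(s_(k+1) − s_k) − t_k = 0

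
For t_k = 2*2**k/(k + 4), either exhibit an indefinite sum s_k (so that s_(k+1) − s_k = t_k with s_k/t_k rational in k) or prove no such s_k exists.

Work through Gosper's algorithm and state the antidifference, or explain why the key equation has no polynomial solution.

t_(k+1)/t_k = 2*(k + 4)/(k + 5).
Gosper form: A/B · C(k+1)/C(k) with A=2*k + 8, B=k + 5, C=1.
Key eq: (2*k + 8)·f(k+1) = (k + 4)·f(k) + (1).
Degrees (1,1,0) ⇒ d ≤ -1.
Negative degree bound (-1): no f exists, t_k not Gosper-summable.

none (Gosper's algorithm certifies no s_k)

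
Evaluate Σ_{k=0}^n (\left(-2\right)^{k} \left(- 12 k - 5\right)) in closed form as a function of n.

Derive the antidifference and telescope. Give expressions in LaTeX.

Compute t_(k+1)/t_k: get 2*(-12*k - 17)/(12*k + 5).
Factor: A=-2; B=1; C=k + 5/12.
Key eq: (-2)·f(k+1) = (1)·f(k) + (k + 5/12).
Bound: deg f ≤ 1.
A polynomial solution: f(k) = -(4*k - 1)/12.
Certificate R = B(k−1)f/C = -(4*k - 1)/(12*k + 5) gives s_k = (-2)**k*(4*k - 1).
Check: Δs_k = (-2)**k*(-12*k - 5). ✓
Telescope: S(n) = s_(n+1) − s_(0) = (-2)**(n + 1)*(4*n + 3) − (-1) = -8*(-2)**n*n - 6*(-2)**n + 1.

S(n) = - 8 \left(-2\right)^{n} n - 6 \left(-2\right)^{n} + 1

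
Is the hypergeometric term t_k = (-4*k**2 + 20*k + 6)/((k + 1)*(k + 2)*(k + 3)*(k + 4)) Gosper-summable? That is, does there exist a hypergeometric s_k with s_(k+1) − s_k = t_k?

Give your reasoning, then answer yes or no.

Yes. s_k = k*(k**2 + 18*k - 1)/(3*(k + 1)*(k + 2)*(k + 3)).

The ratio is (2*k**3 - 4*k**2 - 17*k - 11)/(2*k**3 - 53*k - 15).
So A=k + 1 and B=k + 5, with C=k**2 - 5*k - 3/2.
Solve (k + 1)·f(k+1) − (k + 4)·f(k) = k**2 - 5*k - 3/2.
deg f ≤ 3 (via 1,1,2).
Match coefficients ⇒ f(k) = -k*(k**2 + 18*k - 1)/12.
Get s_k = R·t_k = k*(k**2 + 18*k - 1)/(3*(k + 1)*(k + 2)*(k + 3)) with R(k) = B(k−1)f(k)/C(k) = -k*(k + 4)*(k**2 + 18*k - 1)/(6*(2*k**2 - 10*k - 3)).
Δs = 2*(-2*k**2 + 10*k + 3)/(k**4 + 10*k**3 + 35*k**2 + 50*k + 24), as required.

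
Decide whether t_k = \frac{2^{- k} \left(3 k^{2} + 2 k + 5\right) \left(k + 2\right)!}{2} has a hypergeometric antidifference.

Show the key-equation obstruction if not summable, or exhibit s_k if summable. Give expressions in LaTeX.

r(k) = (k + 3)*(2*k + 3*(k + 1)**2 + 7)/(2*(3*k**2 + 2*k + 5)) after simplifying.
So A=k/2 + 3/2 and B=1, with C=k**2 + 2*k/3 + 5/3.
Key eq: (k/2 + 3/2)·f(k+1) = (1)·f(k) + (k**2 + 2*k/3 + 5/3).
Degrees (1,0,2) ⇒ d ≤ 1.
Coefficient equations give f(k) = 2*(3*k - 4)/3.
Certificate R = B(k−1)f/C = 2*(3*k - 4)/(3*k**2 + 2*k + 5) gives s_k = (3*k - 4)*factorial(k + 2)/2**k.
s_(k+1) − s_k = (3*k**2 + 2*k + 5)*factorial(k + 2)/(2*2**k) = t_k.

Yes. s_k = 2^{- k} \left(3 k - 4\right) \left(k + 2\right)!.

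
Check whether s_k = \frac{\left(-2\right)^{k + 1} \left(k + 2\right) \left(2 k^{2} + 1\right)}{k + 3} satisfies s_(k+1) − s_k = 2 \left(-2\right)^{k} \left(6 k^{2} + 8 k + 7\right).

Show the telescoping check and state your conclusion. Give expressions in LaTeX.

s_(k+1) = (-2)**(k + 2)*(k + 3)*(2*(k + 1)**2 + 1)/(k + 4)
s_(k+1) − s_k = 2*(-2)**k*(6*k**4 + 44*k**3 + 107*k**2 + 114*k + 62)/(k**2 + 7*k + 12)
(s_(k+1) − s_k) − t_k = (-2)**(k + 1)*(6*k**3 + 28*k**2 + 31*k + 22)/(k**2 + 7*k + 12)

Invalid: residual \frac{\left(-2\right)^{k + 1} \left(6 k^{3} + 28 k^{2} + 31 k + 22\right)}{k^{2} + 7 k + 12} ≠ 0.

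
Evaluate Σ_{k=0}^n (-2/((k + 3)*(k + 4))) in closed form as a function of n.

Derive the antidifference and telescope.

The ratio is (k + 3)/(k + 5).
So A=k + 3 and B=k + 5, with C=1.
Need (k + 3)·f(k+1) − (k + 4)·f(k) = 1.
Degrees (1,1,0) ⇒ d ≤ 1.
Solve for f: f(k) = k/3 (degree 1 ≤ 1).
So s_k = (B(k−1)f/C)·t_k = (k*(k + 4)/3)·t_k = -2*k/(3*k + 9).
Verify: -2/(k**2 + 7*k + 12) matches t_k.
Σ_(k=0)^n t_k = s_(n+1) − s_(0) = (2*(-n - 1)/(3*(n + 4))) − (0), i.e. 2*(-n - 1)/(3*(n + 4)).

S(n) = 2*(-n - 1)/(3*(n + 4))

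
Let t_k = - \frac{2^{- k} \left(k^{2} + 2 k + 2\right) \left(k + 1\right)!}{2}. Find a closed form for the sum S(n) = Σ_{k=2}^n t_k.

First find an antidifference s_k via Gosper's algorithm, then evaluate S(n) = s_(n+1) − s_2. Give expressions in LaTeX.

Step 1: r(k) = (k + 2)*(2*k + (k + 1)**2 + 4)/(2*(k**2 + 2*k + 2)).
A = k/2 + 1, B = 1, C = k**2 + 2*k + 2.
Solve (k/2 + 1)·f(k+1) − (1)·f(k) = k**2 + 2*k + 2.
deg f ≤ 1 (via 1,0,2).
A polynomial solution: f(k) = 2*(k + 1).
Certificate R = B(k−1)f/C = 2*(k + 1)/(k**2 + 2*k + 2) gives s_k = -(k + 1)*factorial(k + 1)/2**k.
Verify: -(k**2 + 2*k + 2)*factorial(k + 1)/(2*2**k) matches t_k.
Evaluate: s_(n+1) = -2**(-n - 1)*(n + 2)*factorial(n + 2); subtract s_(2) = -9/2 ⇒ S(n) = 2**(-n - 1)*(9*2**n - n**3*factorial(n) - 5*n**2*factorial(n) - 8*n*factorial(n) - 4*factorial(n)).

S(n) = 2^{- n - 1} \left(9 \cdot 2^{n} - n^{3} n! - 5 n^{2} n! - 8 n n! - 4 n!\right)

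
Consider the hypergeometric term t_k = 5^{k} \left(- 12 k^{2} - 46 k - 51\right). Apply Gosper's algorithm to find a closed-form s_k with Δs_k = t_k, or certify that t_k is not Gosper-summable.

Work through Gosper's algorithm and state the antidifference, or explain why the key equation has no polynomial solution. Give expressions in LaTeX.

s_k = 5^{k} \left(- 3 k^{2} - 4 k - 4\right)

Ratio r(k) = 5*(12*k**2 + 70*k + 109)/(12*k**2 + 46*k + 51).
Gosper form: A/B · C(k+1)/C(k) with A=5, B=1, C=k**2 + 23*k/6 + 17/4.
Set up (5)·f(k+1) − (1)·f(k) − (k**2 + 23*k/6 + 17/4) = 0.
Bound: deg f ≤ 2.
Match coefficients ⇒ f(k) = (3*k**2 + 4*k + 4)/12.
Certificate R = B(k−1)f/C = (3*k**2 + 4*k + 4)/(12*k**2 + 46*k + 51) gives s_k = 5**k*(-3*k**2 - 4*k - 4).
Verify: 5**k*(-12*k**2 - 46*k - 51) matches t_k.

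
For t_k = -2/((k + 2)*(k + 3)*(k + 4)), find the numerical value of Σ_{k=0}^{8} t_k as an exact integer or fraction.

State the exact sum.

r(k) = (k + 2)/(k + 5) after simplifying.
Normal form (A,B,C) = (k + 2, k + 5, 1).
Set up (k + 2)·f(k+1) − (k + 4)·f(k) − (1) = 0.
Bound: deg f ≤ 2.
Match coefficients ⇒ f(k) = k*(k + 5)/12.
So s_k = (B(k−1)f/C)·t_k = (k*(k + 4)*(k + 5)/12)·t_k = k*(-k - 5)/(6*(k + 2)*(k + 3)).
Verify: -2/(k**3 + 9*k**2 + 26*k + 24) matches t_k.
Telescoping: Σ = s_(9) − s_(0) = -7/44 − (0) = -7/44.

Σ = -7/44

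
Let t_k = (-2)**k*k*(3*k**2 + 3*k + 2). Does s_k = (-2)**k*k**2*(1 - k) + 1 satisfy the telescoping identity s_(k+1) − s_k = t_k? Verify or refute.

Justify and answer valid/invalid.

Valid: the claim telescopes to t_k.

s_(k+1) = -(-2)**(k + 1)*k*(k + 1)**2 + 1
s_(k+1) − s_k = (-2)**k*k*(3*k**2 + 3*k + 2)
(s_(k+1) − s_k) − t_k = 0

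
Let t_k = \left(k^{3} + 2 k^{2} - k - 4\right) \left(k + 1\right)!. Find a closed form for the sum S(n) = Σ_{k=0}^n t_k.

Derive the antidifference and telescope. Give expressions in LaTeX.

r(k) = (k**4 + 7*k**3 + 16*k**2 + 10*k - 4)/(k**3 + 2*k**2 - k - 4) after simplifying.
Gosper form: A/B · C(k+1)/C(k) with A=k + 2, B=1, C=k**3 + 2*k**2 - k - 4.
Need (k + 2)·f(k+1) − (1)·f(k) = k**3 + 2*k**2 - k - 4.
Bound: deg f ≤ 2.
Coefficient equations give f(k) = k**2 - k - 4.
Then R = B(k−1)f/C = (k**2 - k - 4)/(k**3 + 2*k**2 - k - 4), so s_k = R(k)·t_k = (k**2 - k - 4)*factorial(k + 1).
Verify: (k**3 + 2*k**2 - k - 4)*factorial(k + 1) matches t_k.
Σ_(k=0)^n t_k = s_(n+1) − s_(0) = ((n**2 + n - 4)*factorial(n + 2)) − (-4), i.e. n**4*factorial(n) + 4*n**3*factorial(n) + n**2*factorial(n) - 10*n*factorial(n) - 8*factorial(n) + 4.

S(n) = n^{4} n! + 4 n^{3} n! + n^{2} n! - 10 n n! - 8 n! + 4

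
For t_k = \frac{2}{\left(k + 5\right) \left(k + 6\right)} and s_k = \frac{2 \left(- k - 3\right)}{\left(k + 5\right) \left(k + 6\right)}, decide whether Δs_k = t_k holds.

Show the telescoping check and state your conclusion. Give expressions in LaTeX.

Invalid: residual - \frac{12}{k^{3} + 18 k^{2} + 107 k + 210} ≠ 0.

s_(k+1) = 2*(-k - 4)/((k + 6)*(k + 7))
s_(k+1) − s_k = 2*(k + 1)/(k**3 + 18*k**2 + 107*k + 210)
(s_(k+1) − s_k) − t_k = -12/(k**3 + 18*k**2 + 107*k + 210)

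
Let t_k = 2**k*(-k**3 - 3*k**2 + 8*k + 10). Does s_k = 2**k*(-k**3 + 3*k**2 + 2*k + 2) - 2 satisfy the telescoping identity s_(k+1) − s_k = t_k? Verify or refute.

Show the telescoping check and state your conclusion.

s_(k+1) = -2*2**k*k**3 + 10*2**k*k + 12*2**k - 2
s_(k+1) − s_k = 2**k*(-k**3 - 3*k**2 + 8*k + 10)
(s_(k+1) − s_k) − t_k = 0

Valid — Δs_k = t_k.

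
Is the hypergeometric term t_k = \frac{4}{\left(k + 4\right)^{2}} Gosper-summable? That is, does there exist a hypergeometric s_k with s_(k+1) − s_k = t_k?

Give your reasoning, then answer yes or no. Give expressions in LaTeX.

Ratio r(k) = (k + 4)**2/(k + 5)**2.
Take A(k)=k**2 + 8*k + 16, B(k)=k**2 + 10*k + 25, C(k)=1.
Key eq: (k**2 + 8*k + 16)·f(k+1) = (k**2 + 8*k + 16)·f(k) + (1).
From deg A=2, deg B=2, deg C=0: d=0.
f = c0 ⇒ A·f(k+1) − B(k−1)·f(k) − C = -1. The system {-1 = 0} is inconsistent; no antidifference.

No. Not Gosper-summable.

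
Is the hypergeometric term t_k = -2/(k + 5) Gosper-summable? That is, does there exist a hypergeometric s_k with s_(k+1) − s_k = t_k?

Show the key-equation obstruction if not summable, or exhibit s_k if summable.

t_(k+1)/t_k = (k + 5)/(k + 6).
So A=k + 5 and B=k + 6, with C=1.
Need (k + 5)·f(k+1) − (k + 5)·f(k) = 1.
deg f ≤ 0 (via 1,1,0).
Generic f = c0 gives residual -1; -1 = 0 cannot hold, so t_k is not Gosper-summable.

No. Not Gosper-summable.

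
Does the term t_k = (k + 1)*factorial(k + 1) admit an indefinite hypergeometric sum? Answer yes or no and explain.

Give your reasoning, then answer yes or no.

Yes. s_k = factorial(k + 1).

Compute t_(k+1)/t_k: get (k + 2)**2/(k + 1).
So A=k + 2 and B=1, with C=k + 1.
f must satisfy (k + 2)·f(k+1) − (1)·f(k) = k + 1.
From deg A=1, deg B=0, deg C=1: d=0.
Coefficient equations give f(k) = 1.
So s_k = (B(k−1)f/C)·t_k = (1/(k + 1))·t_k = factorial(k + 1).
Δs = (k + 1)*factorial(k + 1), as required.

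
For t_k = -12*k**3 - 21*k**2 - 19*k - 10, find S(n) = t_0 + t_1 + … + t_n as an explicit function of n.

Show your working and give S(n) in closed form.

Step 1: r(k) = (12*k**3 + 57*k**2 + 97*k + 62)/(12*k**3 + 21*k**2 + 19*k + 10).
Gosper form: A/B · C(k+1)/C(k) with A=1, B=1, C=k**3 + 7*k**2/4 + 19*k/12 + 5/6.
f must satisfy (1)·f(k+1) − (1)·f(k) = k**3 + 7*k**2/4 + 19*k/12 + 5/6.
deg f ≤ 4 (via 0,0,3).
Match coefficients ⇒ f(k) = k*(k + 1)*(3*k**2 - 2*k + 4)/12.
R(k) = B(k−1)·f(k)/C(k) = k*(3*k**2 - 2*k + 4)/(12*k**2 + 9*k + 10); s_k = R·t_k = k*(-3*k**3 - k**2 - 2*k - 4).
Check: Δs_k = -12*k**3 - 21*k**2 - 19*k - 10. ✓
Σ_(k=0)^n t_k = s_(n+1) − s_(0) = (-3*n**4 - 13*n**3 - 23*n**2 - 23*n - 10) − (0), i.e. -3*n**4 - 13*n**3 - 23*n**2 - 23*n - 10.

S(n) = -3*n**4 - 13*n**3 - 23*n**2 - 23*n - 10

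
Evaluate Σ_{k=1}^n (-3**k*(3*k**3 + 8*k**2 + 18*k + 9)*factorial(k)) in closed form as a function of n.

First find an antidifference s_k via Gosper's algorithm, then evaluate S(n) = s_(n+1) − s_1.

S(n) = -3*3**n*n**3*factorial(n) - 9*3**n*n**2*factorial(n) - 18*3**n*n*factorial(n) - 12*3**n*factorial(n) + 12

t_(k+1)/t_k = 3*(3*k**4 + 20*k**3 + 60*k**2 + 81*k + 38)/(3*k**3 + 8*k**2 + 18*k + 9).
Gosper form: A/B · C(k+1)/C(k) with A=3*k + 3, B=1, C=k**3 + 8*k**2/3 + 6*k + 3.
f must satisfy (3*k + 3)·f(k+1) − (1)·f(k) = k**3 + 8*k**2/3 + 6*k + 3.
Bound: deg f ≤ 2.
Solving with deg f ≤ 2: f(k) = (k**2 + 3)/3.
Certificate R = B(k−1)f/C = (k**2 + 3)/(3*k**3 + 8*k**2 + 18*k + 9) gives s_k = -3**k*(k**2 + 3)*factorial(k).
Verify: -3**k*(3*k**3 + 8*k**2 + 18*k + 9)*factorial(k) matches t_k.
Evaluate: s_(n+1) = -3**(n + 1)*(n**2 + 2*n + 4)*factorial(n + 1); subtract s_(1) = -12 ⇒ S(n) = -3*3**n*n**3*factorial(n) - 9*3**n*n**2*factorial(n) - 18*3**n*n*factorial(n) - 12*3**n*factorial(n) + 12.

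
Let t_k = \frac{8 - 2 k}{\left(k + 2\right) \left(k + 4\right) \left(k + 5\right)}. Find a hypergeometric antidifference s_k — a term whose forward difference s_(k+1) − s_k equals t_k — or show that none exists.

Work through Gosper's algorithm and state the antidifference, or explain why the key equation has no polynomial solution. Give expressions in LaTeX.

s_k = \frac{k \left(k^{2} + 21 k + 50\right)}{6 \left(k^{3} + 9 k^{2} + 26 k + 24\right)}

Ratio r(k) = (k - 3)*(k + 2)*(k + 4)/((k - 4)*(k + 3)*(k + 6)).
A = k + 2, B = k + 6, C = k**2 - k - 12.
Solve (k + 2)·f(k+1) − (k + 5)·f(k) = k**2 - k - 12.
Bound: deg f ≤ 3.
Match coefficients ⇒ f(k) = -k*(k**2 + 21*k + 50)/12.
Then R = B(k−1)f/C = -k*(k + 5)*(k**2 + 21*k + 50)/(12*(k - 4)*(k + 3)), so s_k = R(k)·t_k = k*(k**2 + 21*k + 50)/(6*(k**3 + 9*k**2 + 26*k + 24)).
Verify: 2*(4 - k)/(k**3 + 11*k**2 + 38*k + 40) matches t_k.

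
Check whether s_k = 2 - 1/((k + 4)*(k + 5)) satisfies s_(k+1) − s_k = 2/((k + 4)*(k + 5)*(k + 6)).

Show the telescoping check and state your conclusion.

s_(k+1) = 2 - 1/((k + 5)*(k + 6))
s_(k+1) − s_k = 2/(k**3 + 15*k**2 + 74*k + 120)
(s_(k+1) − s_k) − t_k = 0

valid (s_(k+1) − s_k reduces to t_k)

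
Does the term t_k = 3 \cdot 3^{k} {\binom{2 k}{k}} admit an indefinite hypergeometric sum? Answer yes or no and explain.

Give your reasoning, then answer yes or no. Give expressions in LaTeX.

t_(k+1)/t_k = 6*(2*k + 1)/(k + 1).
Normal form (A,B,C) = (12*k + 6, k + 1, 1).
Solve (12*k + 6)·f(k+1) − (k)·f(k) = 1.
deg f ≤ -1 (via 1,1,0).
Negative degree bound (-1): no f exists, t_k not Gosper-summable.

No — key equation has no polynomial f.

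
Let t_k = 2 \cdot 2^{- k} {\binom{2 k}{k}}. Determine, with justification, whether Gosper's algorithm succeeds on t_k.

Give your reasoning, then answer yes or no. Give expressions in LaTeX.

t_(k+1)/t_k = (2*k + 1)/(k + 1).
A = 2*k + 1, B = k + 1, C = 1.
Solve (2*k + 1)·f(k+1) − (k)·f(k) = 1.
Bound: deg f ≤ -1.
deg f ≤ -1 is impossible — no certificate.

No; the degree bound rules out any f.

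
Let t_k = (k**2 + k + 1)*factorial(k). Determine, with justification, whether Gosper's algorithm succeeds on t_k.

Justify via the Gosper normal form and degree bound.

Yes. s_k = k*factorial(k).

Step 1: r(k) = (k + 1)*(k + (k + 1)**2 + 2)/(k**2 + k + 1).
Gosper form: A/B · C(k+1)/C(k) with A=k + 1, B=1, C=k**2 + k + 1.
Solve (k + 1)·f(k+1) − (1)·f(k) = k**2 + k + 1.
From deg A=1, deg B=0, deg C=2: d=1.
Match coefficients ⇒ f(k) = k.
Then R = B(k−1)f/C = k/(k**2 + k + 1), so s_k = R(k)·t_k = k*factorial(k).
Check: Δs_k = (k**2 + k + 1)*factorial(k). ✓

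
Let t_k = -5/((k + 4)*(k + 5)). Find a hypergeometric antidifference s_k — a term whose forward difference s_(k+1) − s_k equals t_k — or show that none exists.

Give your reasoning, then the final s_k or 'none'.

Compute t_(k+1)/t_k: get (k + 4)/(k + 6).
Gosper form: A/B · C(k+1)/C(k) with A=k + 4, B=k + 6, C=1.
f must satisfy (k + 4)·f(k+1) − (k + 5)·f(k) = 1.
deg f ≤ 1 (via 1,1,0).
Coefficient equations give f(k) = k/4.
Certificate R = B(k−1)f/C = k*(k + 5)/4 gives s_k = -5*k/(4*k + 16).
Δs = -5/(k**2 + 9*k + 20), as required.

s_k = -5*k/(4*k + 16)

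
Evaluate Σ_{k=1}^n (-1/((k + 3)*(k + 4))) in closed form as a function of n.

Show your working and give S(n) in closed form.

S(n) = -n/(4*n + 16)

r(k) = (k + 3)/(k + 5) after simplifying.
A = k + 3, B = k + 5, C = 1.
f must satisfy (k + 3)·f(k+1) − (k + 4)·f(k) = 1.
d = 1 from the (1,1,0) case.
A polynomial solution: f(k) = k/3.
So s_k = (B(k−1)f/C)·t_k = (k*(k + 4)/3)·t_k = -k/(3*k + 9).
Verify: -1/(k**2 + 7*k + 12) matches t_k.
Σ_(k=1)^n t_k = s_(n+1) − s_(1) = ((-n - 1)/(3*(n + 4))) − (-1/12), i.e. -n/(4*n + 16).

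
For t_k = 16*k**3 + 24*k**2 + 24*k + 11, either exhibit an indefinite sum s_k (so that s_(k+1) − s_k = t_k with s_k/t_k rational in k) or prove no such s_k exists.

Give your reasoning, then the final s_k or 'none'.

s_k = k*(4*k**3 + 4*k + 3)

Step 1: r(k) = (16*k**3 + 72*k**2 + 120*k + 75)/(16*k**3 + 24*k**2 + 24*k + 11).
Normal form (A,B,C) = (1, 1, k**3 + 3*k**2/2 + 3*k/2 + 11/16).
Key eq: (1)·f(k+1) = (1)·f(k) + (k**3 + 3*k**2/2 + 3*k/2 + 11/16).
Bound: deg f ≤ 4.
Match coefficients ⇒ f(k) = k*(4*k**3 + 4*k + 3)/16.
R(k) = B(k−1)·f(k)/C(k) = k*(4*k**3 + 4*k + 3)/(16*k**3 + 24*k**2 + 24*k + 11); s_k = R·t_k = k*(4*k**3 + 4*k + 3).
Verify: 16*k**3 + 24*k**2 + 24*k + 11 matches t_k.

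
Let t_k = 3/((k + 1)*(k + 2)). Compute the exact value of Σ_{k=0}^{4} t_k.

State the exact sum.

Σ = 5/2

t_(k+1)/t_k = (k + 1)/(k + 3).
Normal form (A,B,C) = (k + 1, k + 3, 1).
f must satisfy (k + 1)·f(k+1) − (k + 2)·f(k) = 1.
Bound: deg f ≤ 1.
A polynomial solution: f(k) = k.
Then R = B(k−1)f/C = k*(k + 2), so s_k = R(k)·t_k = 3*k/(k + 1).
Check: Δs_k = 3/(k**2 + 3*k + 2). ✓
Evaluate s at k=5 and k=0: 5/2 and 0; difference 5/2.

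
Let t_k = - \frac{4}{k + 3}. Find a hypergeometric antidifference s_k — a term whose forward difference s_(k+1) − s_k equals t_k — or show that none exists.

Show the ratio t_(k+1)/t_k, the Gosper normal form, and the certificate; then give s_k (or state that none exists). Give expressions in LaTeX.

none (Gosper's algorithm certifies no s_k)

The ratio is (k + 3)/(k + 4).
Factor: A=k + 3; B=k + 4; C=1.
Solve (k + 3)·f(k+1) − (k + 3)·f(k) = 1.
deg f ≤ 0 (via 1,1,0).
Generic f = c0 gives residual -1; -1 = 0 cannot hold, so t_k is not Gosper-summable.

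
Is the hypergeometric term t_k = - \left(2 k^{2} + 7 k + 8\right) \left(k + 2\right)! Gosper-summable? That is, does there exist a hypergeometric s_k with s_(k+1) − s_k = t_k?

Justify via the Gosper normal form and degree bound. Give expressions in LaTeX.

The ratio is (k + 3)*(7*k + 2*(k + 1)**2 + 15)/(2*k**2 + 7*k + 8).
A = k + 3, B = 1, C = k**2 + 7*k/2 + 4.
Solve (k + 3)·f(k+1) − (1)·f(k) = k**2 + 7*k/2 + 4.
Bound: deg f ≤ 1.
Coefficient equations give f(k) = (2*k + 1)/2.
R(k) = B(k−1)·f(k)/C(k) = (2*k + 1)/(2*k**2 + 7*k + 8); s_k = R·t_k = -(2*k + 1)*factorial(k + 2).
s_(k+1) − s_k = -(2*k**2 + 7*k + 8)*factorial(k + 2) = t_k.

Yes. s_k = - \left(2 k + 1\right) \left(k + 2\right)!.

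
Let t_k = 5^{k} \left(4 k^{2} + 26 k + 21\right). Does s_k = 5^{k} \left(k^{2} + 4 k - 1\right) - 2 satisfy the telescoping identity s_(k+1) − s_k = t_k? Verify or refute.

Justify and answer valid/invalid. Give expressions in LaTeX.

s_(k+1) = 5**(k + 1)*(4*k + (k + 1)**2 + 3) - 2
s_(k+1) − s_k = 5**k*(4*k**2 + 26*k + 21)
(s_(k+1) − s_k) − t_k = 0

Valid: the claim telescopes to t_k.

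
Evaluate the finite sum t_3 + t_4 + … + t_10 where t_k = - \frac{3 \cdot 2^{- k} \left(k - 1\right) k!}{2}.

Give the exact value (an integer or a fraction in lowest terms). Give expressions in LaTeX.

r(k) = k*(k + 1)/(2*(k - 1)) after simplifying.
Factor: A=k/2 + 1/2; B=1; C=k - 1.
Solve (k/2 + 1/2)·f(k+1) − (1)·f(k) = k - 1.
d = 0 from the (1,0,1) case.
Solving with deg f ≤ 0: f(k) = 2.
R(k) = B(k−1)·f(k)/C(k) = 2/(k - 1); s_k = R·t_k = -3*factorial(k)/2**k.
s_(k+1) − s_k = -3*(k - 1)*factorial(k)/(2*2**k) = t_k.
Telescoping: Σ = s_(11) − s_(3) = -467775/8 − (-9/4) = -467757/8.

Σ = -467757/8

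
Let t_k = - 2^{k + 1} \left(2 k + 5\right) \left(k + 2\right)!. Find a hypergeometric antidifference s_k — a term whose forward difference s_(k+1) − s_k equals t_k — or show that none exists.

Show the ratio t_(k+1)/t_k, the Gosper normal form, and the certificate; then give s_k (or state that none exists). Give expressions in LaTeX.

s_k = - 2^{k + 1} \left(k + 2\right)!

Step 1: r(k) = 2*(k + 3)*(2*k + 7)/(2*k + 5).
Normal form (A,B,C) = (2*k + 6, 1, k + 5/2).
f must satisfy (2*k + 6)·f(k+1) − (1)·f(k) = k + 5/2.
d = 0 from the (1,0,1) case.
Match coefficients ⇒ f(k) = 1/2.
So s_k = (B(k−1)f/C)·t_k = (1/(2*k + 5))·t_k = -2**(k + 1)*factorial(k + 2).
s_(k+1) − s_k = -2**(k + 1)*(2*k + 5)*factorial(k + 2) = t_k.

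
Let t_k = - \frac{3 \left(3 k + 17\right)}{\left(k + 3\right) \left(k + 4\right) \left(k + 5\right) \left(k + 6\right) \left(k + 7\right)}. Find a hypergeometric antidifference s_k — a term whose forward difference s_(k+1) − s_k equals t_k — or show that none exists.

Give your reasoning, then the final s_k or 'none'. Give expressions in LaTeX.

s_k = \frac{k \left(- k^{2} - 13 k - 54\right)}{24 \left(k^{3} + 13 k^{2} + 54 k + 72\right)}

Ratio r(k) = (k + 3)*(3*k + 20)/((k + 8)*(3*k + 17)).
Normal form (A,B,C) = (k + 3, k + 8, k + 17/3).
Set up (k + 3)·f(k+1) − (k + 7)·f(k) − (k + 17/3) = 0.
From deg A=1, deg B=1, deg C=1: d=4.
Solving with deg f ≤ 4: f(k) = k*(k + 5)*(k**2 + 13*k + 54)/216.
Certificate R = B(k−1)f/C = k*(k + 5)*(k + 7)*(k**2 + 13*k + 54)/(72*(3*k + 17)) gives s_k = k*(-k**2 - 13*k - 54)/(24*(k**3 + 13*k**2 + 54*k + 72)).
s_(k+1) − s_k = 3*(-3*k - 17)/(k**5 + 25*k**4 + 245*k**3 + 1175*k**2 + 2754*k + 2520) = t_k.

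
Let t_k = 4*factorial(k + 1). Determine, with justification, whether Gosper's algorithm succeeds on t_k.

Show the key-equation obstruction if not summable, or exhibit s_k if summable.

No. Not Gosper-summable.

t_(k+1)/t_k = k + 2.
Factor: A=k + 2; B=1; C=1.
f must satisfy (k + 2)·f(k+1) − (1)·f(k) = 1.
From deg A=1, deg B=0, deg C=0: d=-1.
deg f ≤ -1 is impossible — no certificate.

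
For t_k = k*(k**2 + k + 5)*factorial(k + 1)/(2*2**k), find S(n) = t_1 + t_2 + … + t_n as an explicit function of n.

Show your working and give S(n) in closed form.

Ratio r(k) = (k + 1)*(k + 2)*(k + (k + 1)**2 + 6)/(2*k*(k**2 + k + 5)).
A = k/2 + 1, B = 1, C = k**3 + k**2 + 5*k.
f must satisfy (k/2 + 1)·f(k+1) − (1)·f(k) = k**3 + k**2 + 5*k.
Bound: deg f ≤ 2.
Solve for f: f(k) = 2*(k**2 - k + 1) (degree 2 ≤ 2).
So s_k = (B(k−1)f/C)·t_k = (2*(k**2 - k + 1)/(k*(k**2 + k + 5)))·t_k = (k**2 - k + 1)*factorial(k + 1)/2**k.
Verify: k*(k**2 + k + 5)*factorial(k + 1)/(2*2**k) matches t_k.
s_(n+1) = 2**(-n - 1)*(n**2 + n + 1)*factorial(n + 2) and s_(1) = 1, so S(n) = 2**(-n - 1)*(-2**(n + 1) + n**4*factorial(n) + 4*n**3*factorial(n) + 6*n**2*factorial(n) + 5*n*factorial(n) + 2*factorial(n)).

S(n) = 2**(-n - 1)*(-2**(n + 1) + n**4*factorial(n) + 4*n**3*factorial(n) + 6*n**2*factorial(n) + 5*n*factorial(n) + 2*factorial(n))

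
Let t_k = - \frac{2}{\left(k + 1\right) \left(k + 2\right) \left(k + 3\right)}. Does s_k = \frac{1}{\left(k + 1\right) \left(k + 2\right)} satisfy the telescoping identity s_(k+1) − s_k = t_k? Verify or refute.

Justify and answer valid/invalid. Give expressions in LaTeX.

s_(k+1) = 1/((k + 2)*(k + 3))
s_(k+1) − s_k = -2/(k**3 + 6*k**2 + 11*k + 6)
(s_(k+1) − s_k) − t_k = 0

valid (s_(k+1) − s_k reduces to t_k)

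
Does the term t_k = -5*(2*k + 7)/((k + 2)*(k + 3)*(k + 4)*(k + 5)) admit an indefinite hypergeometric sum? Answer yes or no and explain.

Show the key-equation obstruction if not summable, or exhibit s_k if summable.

Ratio r(k) = (k + 2)*(2*k + 9)/((k + 6)*(2*k + 7)).
Factor: A=k + 2; B=k + 6; C=k + 7/2.
Solve (k + 2)·f(k+1) − (k + 5)·f(k) = k + 7/2.
From deg A=1, deg B=1, deg C=1: d=3.
Solve for f: f(k) = k*(k + 3)*(k + 6)/16 (degree 3 ≤ 3).
So s_k = (B(k−1)f/C)·t_k = (k*(k + 3)*(k + 5)*(k + 6)/(8*(2*k + 7)))·t_k = 5*k*(-k - 6)/(8*(k**2 + 6*k + 8)).
Verify: 5*(-2*k - 7)/(k**4 + 14*k**3 + 71*k**2 + 154*k + 120) matches t_k.

Yes. s_k = 5*k*(-k - 6)/(8*(k**2 + 6*k + 8)).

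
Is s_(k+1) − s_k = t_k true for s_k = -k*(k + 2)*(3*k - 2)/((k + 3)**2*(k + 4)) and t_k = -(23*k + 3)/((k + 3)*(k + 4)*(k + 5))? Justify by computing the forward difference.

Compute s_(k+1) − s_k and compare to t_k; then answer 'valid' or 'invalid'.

Invalid: residual (-3*k**3 + 10*k**2 + 82*k + 9)/(k**5 + 19*k**4 + 143*k**3 + 533*k**2 + 984*k + 720) ≠ 0.

s_(k+1) = -(k + 1)*(k + 3)*(3*k + 1)/((k + 4)**2*(k + 5))
s_(k+1) − s_k = (-26*k**3 - 154*k**2 - 215*k - 27)/(k**5 + 19*k**4 + 143*k**3 + 533*k**2 + 984*k + 720)
(s_(k+1) − s_k) − t_k = (-3*k**3 + 10*k**2 + 82*k + 9)/(k**5 + 19*k**4 + 143*k**3 + 533*k**2 + 984*k + 720)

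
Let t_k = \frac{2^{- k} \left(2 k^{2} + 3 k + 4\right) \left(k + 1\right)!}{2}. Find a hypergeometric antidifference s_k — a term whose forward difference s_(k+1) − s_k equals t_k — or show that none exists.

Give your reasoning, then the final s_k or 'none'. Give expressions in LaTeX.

Step 1: r(k) = (k + 2)*(3*k + 2*(k + 1)**2 + 7)/(2*(2*k**2 + 3*k + 4)).
Gosper form: A/B · C(k+1)/C(k) with A=k/2 + 1, B=1, C=k**2 + 3*k/2 + 2.
Need (k/2 + 1)·f(k+1) − (1)·f(k) = k**2 + 3*k/2 + 2.
From deg A=1, deg B=0, deg C=2: d=1.
Coefficient equations give f(k) = 2*k + 1.
So s_k = (B(k−1)f/C)·t_k = (2*(2*k + 1)/(2*k**2 + 3*k + 4))·t_k = (2*k + 1)*factorial(k + 1)/2**k.
Δs = (2*k**2 + 3*k + 4)*factorial(k + 1)/(2*2**k), as required.

s_k = 2^{- k} \left(2 k + 1\right) \left(k + 1\right)!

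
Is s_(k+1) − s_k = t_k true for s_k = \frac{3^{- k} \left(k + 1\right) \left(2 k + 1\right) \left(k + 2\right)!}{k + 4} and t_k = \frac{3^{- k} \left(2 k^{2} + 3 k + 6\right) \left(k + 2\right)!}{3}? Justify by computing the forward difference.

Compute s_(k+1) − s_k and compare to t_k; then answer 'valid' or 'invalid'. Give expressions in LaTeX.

s_(k+1) = (k + 2)*(2*k + 3)*factorial(k + 3)/(3*3**k*(k + 5))
s_(k+1) − s_k = (2*k**4 + 15*k**3 + 40*k**2 + 78*k + 57)*factorial(k + 2)/(3*3**k*(k + 4)*(k + 5))
(s_(k+1) − s_k) − t_k = -(2*k**3 + 11*k**2 + 12*k + 21)*factorial(k + 2)/(3**k*(k + 4)*(k + 5))

Invalid: residual - \frac{3^{- k} \left(2 k^{3} + 11 k^{2} + 12 k + 21\right) \left(k + 2\right)!}{\left(k + 4\right) \left(k + 5\right)} ≠ 0.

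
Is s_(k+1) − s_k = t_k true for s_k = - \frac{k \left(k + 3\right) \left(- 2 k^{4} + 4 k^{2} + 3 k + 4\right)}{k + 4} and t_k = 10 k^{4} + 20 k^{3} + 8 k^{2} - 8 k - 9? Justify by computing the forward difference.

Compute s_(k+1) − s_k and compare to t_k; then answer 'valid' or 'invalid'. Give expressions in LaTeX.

Invalid: residual \frac{- 8 k^{5} - 60 k^{4} - 92 k^{3} - 27 k^{2} + 37 k + 36}{k^{2} + 9 k + 20} ≠ 0.

s_(k+1) = -(k + 1)*(k + 4)*(3*k - 2*(k + 1)**4 + 4*(k + 1)**2 + 7)/(k + 5)
s_(k+1) − s_k = 2*(5*k**6 + 51*k**5 + 164*k**4 + 186*k**3 + 26*k**2 - 102*k - 72)/(k**2 + 9*k + 20)
(s_(k+1) − s_k) − t_k = (-8*k**5 - 60*k**4 - 92*k**3 - 27*k**2 + 37*k + 36)/(k**2 + 9*k + 20)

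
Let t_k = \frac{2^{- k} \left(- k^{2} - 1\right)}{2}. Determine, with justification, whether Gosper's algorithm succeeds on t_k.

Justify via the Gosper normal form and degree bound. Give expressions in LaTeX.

r(k) = ((k + 1)**2 + 1)/(2*(k**2 + 1)) after simplifying.
Take A(k)=1/2, B(k)=1, C(k)=k**2 + 1.
Need (1/2)·f(k+1) − (1)·f(k) = k**2 + 1.
d = 2 from the (0,0,2) case.
Solving with deg f ≤ 2: f(k) = -2*(k**2 + 2*k + 4).
Then R = B(k−1)f/C = -2*(k**2 + 2*k + 4)/(k**2 + 1), so s_k = R(k)·t_k = (k**2 + 2*k + 4)/2**k.
Δs = (-k**2 - 1)/(2*2**k), as required.

Yes. s_k = 2^{- k} \left(k^{2} + 2 k + 4\right).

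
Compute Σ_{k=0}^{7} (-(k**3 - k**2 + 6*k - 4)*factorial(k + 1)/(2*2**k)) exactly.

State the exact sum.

t_(k+1)/t_k = (k + 2)*(6*k + (k + 1)**3 - (k + 1)**2 + 2)/(2*(k**3 - k**2 + 6*k - 4)).
So A=k/2 + 1 and B=1, with C=k**3 - k**2 + 6*k - 4.
f must satisfy (k/2 + 1)·f(k+1) − (1)·f(k) = k**3 - k**2 + 6*k - 4.
From deg A=1, deg B=0, deg C=3: d=2.
Solve for f: f(k) = 2*(k**2 - 3*k + 4) (degree 2 ≤ 2).
So s_k = (B(k−1)f/C)·t_k = (2*(k**2 - 3*k + 4)/(k**3 - k**2 + 6*k - 4))·t_k = -(k**2 - 3*k + 4)*factorial(k + 1)/2**k.
Check: Δs_k = -(k**3 - k**2 + 6*k - 4)*factorial(k + 1)/(2*2**k). ✓
Evaluate s at k=8 and k=0: -62370 and -4; difference -62366.

Σ = -62366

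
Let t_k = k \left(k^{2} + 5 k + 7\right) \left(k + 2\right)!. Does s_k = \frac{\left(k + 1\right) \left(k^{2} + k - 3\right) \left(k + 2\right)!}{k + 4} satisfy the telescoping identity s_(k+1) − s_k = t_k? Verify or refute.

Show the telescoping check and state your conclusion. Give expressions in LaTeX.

Invalid: residual - \frac{3 \left(k^{4} + 9 k^{3} + 26 k^{2} + 27 k + 3\right) \left(k + 2\right)!}{\left(k + 4\right) \left(k + 5\right)} ≠ 0.

s_(k+1) = (k + 2)*(k**2 + 3*k - 1)*factorial(k + 3)/(k + 5)
s_(k+1) − s_k = (k**5 + 11*k**4 + 45*k**3 + 85*k**2 + 59*k - 9)*factorial(k + 2)/((k + 4)*(k + 5))
(s_(k+1) − s_k) − t_k = -3*(k**4 + 9*k**3 + 26*k**2 + 27*k + 3)*factorial(k + 2)/((k + 4)*(k + 5))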